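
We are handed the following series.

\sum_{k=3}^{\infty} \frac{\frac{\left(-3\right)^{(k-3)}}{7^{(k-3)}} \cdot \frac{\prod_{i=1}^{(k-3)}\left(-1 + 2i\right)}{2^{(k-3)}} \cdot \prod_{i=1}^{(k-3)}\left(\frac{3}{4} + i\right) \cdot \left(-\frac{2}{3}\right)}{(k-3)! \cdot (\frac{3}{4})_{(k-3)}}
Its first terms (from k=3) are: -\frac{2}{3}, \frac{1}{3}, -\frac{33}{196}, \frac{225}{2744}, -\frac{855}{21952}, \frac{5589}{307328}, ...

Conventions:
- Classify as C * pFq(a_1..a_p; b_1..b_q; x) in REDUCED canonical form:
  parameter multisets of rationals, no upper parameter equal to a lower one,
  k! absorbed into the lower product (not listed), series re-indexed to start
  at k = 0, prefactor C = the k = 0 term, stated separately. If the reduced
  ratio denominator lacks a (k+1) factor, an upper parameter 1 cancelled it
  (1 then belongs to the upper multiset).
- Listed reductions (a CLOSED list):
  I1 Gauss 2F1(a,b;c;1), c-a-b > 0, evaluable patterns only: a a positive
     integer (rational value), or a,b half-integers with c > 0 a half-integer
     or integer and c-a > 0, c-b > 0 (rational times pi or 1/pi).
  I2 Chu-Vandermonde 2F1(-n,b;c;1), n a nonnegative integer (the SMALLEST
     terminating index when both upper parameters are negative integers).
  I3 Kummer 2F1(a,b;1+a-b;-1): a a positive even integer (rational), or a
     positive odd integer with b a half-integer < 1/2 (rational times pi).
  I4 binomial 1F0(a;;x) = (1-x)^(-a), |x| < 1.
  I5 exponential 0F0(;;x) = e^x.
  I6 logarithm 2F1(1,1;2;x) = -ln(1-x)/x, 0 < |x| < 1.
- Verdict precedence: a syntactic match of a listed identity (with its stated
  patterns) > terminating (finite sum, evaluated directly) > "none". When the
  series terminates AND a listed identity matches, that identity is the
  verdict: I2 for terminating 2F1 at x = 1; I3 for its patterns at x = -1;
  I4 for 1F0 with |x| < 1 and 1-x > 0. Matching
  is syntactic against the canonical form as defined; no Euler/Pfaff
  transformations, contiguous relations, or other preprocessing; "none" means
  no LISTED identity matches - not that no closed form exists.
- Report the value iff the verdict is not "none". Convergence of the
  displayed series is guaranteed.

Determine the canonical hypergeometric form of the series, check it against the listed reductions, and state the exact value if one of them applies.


The series (x = -\frac{3}{7}) is 2F1: upper {\frac{1}{2}, \frac{7}{4}}, lower {\frac{3}{4}}, prefactor -\frac{2}{3}. Verdict: none (x = -\frac{3}{7}): each listed identity misses the multisets {\frac{1}{2}, \frac{7}{4}} ; {\frac{3}{4}}.

The tell: with t_0 = -\frac{2}{3}, the running product (C = -2/3) telescopes to a rising factorial.
Step ratio: r(k) = -\frac{3}{7} * (k+\frac{1}{2}) (k+\frac{7}{4}) / [(k+\frac{3}{4}) (k+1)] - rational in k, leading ratio -\frac{3}{7}; with t_0 = -\frac{2}{3}, classification follows.


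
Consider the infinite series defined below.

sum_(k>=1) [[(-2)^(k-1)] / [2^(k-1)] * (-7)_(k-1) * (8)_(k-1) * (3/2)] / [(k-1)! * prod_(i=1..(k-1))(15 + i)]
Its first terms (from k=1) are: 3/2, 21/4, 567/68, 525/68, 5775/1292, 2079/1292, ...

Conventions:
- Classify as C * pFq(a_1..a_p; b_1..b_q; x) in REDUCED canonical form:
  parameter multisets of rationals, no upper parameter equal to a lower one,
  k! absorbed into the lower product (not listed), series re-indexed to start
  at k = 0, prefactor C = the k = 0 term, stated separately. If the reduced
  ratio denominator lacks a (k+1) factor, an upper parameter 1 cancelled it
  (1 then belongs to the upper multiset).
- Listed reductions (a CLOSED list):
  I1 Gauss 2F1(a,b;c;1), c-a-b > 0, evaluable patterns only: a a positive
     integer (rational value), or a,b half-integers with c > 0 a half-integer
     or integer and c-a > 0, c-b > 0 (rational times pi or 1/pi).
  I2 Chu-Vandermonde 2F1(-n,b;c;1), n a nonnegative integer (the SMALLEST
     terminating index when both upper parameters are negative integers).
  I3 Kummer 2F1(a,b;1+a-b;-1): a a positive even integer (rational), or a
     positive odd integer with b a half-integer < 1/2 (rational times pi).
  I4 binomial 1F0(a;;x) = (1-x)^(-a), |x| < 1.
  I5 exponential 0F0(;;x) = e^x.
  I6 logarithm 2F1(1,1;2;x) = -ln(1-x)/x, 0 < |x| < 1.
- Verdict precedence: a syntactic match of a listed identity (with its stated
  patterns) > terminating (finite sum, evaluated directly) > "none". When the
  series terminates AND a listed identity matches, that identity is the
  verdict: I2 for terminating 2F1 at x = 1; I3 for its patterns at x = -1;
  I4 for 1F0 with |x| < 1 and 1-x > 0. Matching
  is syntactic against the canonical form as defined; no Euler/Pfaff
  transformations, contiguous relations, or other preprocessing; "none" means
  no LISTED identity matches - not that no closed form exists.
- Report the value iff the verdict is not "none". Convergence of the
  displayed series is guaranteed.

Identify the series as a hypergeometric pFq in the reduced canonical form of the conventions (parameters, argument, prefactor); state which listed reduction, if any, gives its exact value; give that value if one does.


The series (x = -1) is 2F1: upper {-7, 8}, lower {16}, prefactor 3/2. Verdict: this is the Kummer evaluation I3 (x = -1; c = 16 equals 1+a-b for upper {-7, 8}: listed pattern). Sum: 117/4.

Key step: x = (-1) and the two k-th powers (C = 3/2) combine into one argument.
Ratio: r(k) = (-1) * (k-7) (k+8) / [(k+16) (k+1)] - rational; roots negated = parameters, x = (-1), C = 3/2.


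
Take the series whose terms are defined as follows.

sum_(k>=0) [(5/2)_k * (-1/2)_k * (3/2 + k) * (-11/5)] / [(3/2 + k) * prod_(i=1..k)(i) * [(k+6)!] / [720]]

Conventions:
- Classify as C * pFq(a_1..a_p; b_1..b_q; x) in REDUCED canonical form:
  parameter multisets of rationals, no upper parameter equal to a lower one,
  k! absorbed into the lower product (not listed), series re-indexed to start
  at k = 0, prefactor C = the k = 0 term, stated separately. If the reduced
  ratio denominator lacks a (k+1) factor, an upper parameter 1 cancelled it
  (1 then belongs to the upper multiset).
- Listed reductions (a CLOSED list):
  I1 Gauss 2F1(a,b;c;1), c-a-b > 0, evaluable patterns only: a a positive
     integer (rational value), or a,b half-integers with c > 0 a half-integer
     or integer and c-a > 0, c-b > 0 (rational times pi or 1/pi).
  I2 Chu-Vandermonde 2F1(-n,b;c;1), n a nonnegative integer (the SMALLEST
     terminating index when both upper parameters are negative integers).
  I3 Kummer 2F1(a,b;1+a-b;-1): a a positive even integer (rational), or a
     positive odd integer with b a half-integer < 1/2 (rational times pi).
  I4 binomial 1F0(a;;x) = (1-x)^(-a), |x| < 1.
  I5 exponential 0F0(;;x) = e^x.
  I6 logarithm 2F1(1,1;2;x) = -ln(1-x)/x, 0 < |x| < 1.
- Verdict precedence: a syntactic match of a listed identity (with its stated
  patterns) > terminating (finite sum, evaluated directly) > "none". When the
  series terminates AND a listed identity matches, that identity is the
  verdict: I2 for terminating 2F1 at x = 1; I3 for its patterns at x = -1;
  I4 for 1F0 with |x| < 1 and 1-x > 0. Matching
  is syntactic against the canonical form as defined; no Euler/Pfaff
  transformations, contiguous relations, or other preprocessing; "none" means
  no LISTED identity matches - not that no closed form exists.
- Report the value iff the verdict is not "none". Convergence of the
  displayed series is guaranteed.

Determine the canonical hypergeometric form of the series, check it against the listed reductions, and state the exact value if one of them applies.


At argument 1: a 2F1 with upper {-1/2, 5/2}, lower {7}, scaled by C = -11/5. Verdict: Gauss (I1, half-integer pattern) matches (x = 1; upper {-1/2, 5/2} half-integers, c = 7 in the evaluable pattern). Exact value: (-262144/47775) / pi.

Key observation: with t_0 = -11/5, the product of the first k integers (C = -11/5, x = 1) is k!.
Step ratio: r(k) = 1 * (k-1/2) (k+5/2) / [(k+7) (k+1)] - rational in k, leading ratio 1; with t_0 = -11/5, classification follows.


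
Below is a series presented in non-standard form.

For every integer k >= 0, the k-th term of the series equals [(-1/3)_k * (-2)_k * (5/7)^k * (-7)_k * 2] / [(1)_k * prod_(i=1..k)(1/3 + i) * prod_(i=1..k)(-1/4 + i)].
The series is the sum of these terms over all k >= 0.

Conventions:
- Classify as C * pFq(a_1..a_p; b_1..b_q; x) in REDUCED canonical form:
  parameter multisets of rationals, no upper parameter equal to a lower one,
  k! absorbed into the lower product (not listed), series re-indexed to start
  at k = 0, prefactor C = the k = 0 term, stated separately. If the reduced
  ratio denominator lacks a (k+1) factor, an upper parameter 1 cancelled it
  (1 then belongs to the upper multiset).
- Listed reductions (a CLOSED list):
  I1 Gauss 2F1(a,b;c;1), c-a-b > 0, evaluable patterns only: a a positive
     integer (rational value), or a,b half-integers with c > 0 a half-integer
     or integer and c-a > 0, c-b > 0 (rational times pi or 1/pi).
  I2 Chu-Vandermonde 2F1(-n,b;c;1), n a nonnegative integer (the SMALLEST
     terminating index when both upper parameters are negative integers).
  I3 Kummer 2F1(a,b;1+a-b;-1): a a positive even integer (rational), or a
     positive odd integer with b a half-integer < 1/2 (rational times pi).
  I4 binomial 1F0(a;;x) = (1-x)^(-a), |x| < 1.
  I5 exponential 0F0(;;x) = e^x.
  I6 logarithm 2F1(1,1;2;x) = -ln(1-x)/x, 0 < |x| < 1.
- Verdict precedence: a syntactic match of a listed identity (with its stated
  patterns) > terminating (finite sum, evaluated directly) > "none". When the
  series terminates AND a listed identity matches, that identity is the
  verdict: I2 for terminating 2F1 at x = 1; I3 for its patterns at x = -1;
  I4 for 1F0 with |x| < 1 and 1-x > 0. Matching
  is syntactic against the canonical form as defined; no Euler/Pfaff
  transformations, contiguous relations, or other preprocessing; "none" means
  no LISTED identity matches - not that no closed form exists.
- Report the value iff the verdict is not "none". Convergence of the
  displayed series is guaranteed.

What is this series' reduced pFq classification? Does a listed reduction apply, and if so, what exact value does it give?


Prefactor 2, argument 5/7: 3F2 with upper {-7, -2, -1/3} over lower {3/4, 4/3}. Verdict: terminating (-2 upstairs). 3 nonzero terms in all; added directly. Value: -7202/1029.

Key step: t_0 = 2 here, and the lower running product (C = 2) is a rising factorial.
Adjacent-term ratio: r(k) = (5/7) * (k-7) (k-2) (k-1/3) / [(k+3/4) (k+4/3) (k+1)] - rational; roots negated = parameters, x = (5/7), C = 2.


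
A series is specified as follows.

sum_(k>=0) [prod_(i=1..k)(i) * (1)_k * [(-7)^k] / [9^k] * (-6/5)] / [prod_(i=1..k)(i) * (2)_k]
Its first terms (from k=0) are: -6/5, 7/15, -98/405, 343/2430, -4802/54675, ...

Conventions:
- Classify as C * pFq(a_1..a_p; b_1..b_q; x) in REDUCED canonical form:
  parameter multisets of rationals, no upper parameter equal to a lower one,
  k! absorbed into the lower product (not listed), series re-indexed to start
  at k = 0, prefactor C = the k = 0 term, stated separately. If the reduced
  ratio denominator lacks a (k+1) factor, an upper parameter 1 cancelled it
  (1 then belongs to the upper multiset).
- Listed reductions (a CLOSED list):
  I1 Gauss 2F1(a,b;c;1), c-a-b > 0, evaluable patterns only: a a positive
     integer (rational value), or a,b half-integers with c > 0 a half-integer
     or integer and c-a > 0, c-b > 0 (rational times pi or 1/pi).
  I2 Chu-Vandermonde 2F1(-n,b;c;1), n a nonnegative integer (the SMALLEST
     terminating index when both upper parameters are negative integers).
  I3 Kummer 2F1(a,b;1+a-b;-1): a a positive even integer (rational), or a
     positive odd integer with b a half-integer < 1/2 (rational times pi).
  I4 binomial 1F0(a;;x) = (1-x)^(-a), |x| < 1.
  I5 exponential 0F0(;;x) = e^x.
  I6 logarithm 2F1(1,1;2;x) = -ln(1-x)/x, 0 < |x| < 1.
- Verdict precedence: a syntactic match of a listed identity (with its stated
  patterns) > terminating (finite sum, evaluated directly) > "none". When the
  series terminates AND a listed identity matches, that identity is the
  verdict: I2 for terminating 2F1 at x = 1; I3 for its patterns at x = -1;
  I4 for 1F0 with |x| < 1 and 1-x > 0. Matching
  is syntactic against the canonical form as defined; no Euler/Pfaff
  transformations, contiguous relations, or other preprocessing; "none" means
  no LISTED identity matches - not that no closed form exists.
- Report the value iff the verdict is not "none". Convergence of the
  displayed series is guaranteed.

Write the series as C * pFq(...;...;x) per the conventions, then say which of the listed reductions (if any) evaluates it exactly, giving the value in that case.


Key step: with t_0 = -6/5, the product of the first k integers (prefactor -6/5) is k!.
Adjacent-term ratio: r(k) = (-7/9) * (k+1) (k+1) / [(k+2) (k+1)] - rational in k, leading ratio (-7/9); with t_0 = -6/5, classification follows.

Prefactor -6/5, argument -7/9: 2F1 with upper {1, 1} over lower {2}. Verdict: the logarithmic series (I6) matches (the logarithm: parameters (1,1;2), x = -7/9). Value: (-54/35) * ln(16/9).


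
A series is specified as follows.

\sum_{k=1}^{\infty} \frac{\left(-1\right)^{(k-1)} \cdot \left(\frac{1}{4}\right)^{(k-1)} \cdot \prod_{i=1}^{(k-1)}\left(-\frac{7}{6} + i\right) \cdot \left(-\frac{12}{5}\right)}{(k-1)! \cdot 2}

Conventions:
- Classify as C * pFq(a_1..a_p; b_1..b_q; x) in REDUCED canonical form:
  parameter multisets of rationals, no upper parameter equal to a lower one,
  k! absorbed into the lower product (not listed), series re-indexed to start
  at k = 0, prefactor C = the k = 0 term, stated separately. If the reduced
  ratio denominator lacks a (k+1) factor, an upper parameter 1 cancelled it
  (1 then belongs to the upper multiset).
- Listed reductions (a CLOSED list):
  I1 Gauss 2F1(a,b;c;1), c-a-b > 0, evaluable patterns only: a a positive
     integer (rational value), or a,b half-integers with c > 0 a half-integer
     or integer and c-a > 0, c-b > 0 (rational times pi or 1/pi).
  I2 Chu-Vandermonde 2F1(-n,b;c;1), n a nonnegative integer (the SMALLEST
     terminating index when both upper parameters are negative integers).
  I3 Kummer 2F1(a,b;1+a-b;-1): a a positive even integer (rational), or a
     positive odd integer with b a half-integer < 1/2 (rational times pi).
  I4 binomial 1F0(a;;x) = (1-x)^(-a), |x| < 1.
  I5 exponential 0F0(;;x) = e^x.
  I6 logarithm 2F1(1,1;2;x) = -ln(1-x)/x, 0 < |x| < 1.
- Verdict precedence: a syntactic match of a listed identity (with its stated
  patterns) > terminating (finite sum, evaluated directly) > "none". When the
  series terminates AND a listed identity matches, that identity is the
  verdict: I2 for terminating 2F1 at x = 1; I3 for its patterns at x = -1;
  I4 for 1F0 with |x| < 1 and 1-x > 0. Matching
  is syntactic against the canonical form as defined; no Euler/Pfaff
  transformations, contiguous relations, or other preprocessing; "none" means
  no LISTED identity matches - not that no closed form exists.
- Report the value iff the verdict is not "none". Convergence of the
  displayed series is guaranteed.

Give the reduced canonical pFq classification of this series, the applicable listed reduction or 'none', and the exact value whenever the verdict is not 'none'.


This is -\frac{6}{5} * 1F0(-\frac{1}{6}; -; -\frac{1}{4}) in reduced canonical form. Verdict (x = -\frac{1}{4}): binomial (I4) applies (the 1F0 binomial series: exponent 1/6, x = -\frac{1}{4}). Value: \left(-\frac{6}{5}\right) \cdot \left(\frac{5}{4}\right)^{\frac{1}{6}}.

Key step: x = -\frac{1}{4} and the constant factors (C = -6/5) combine into one prefactor.
Step ratio: r(k) = -\frac{1}{4} * (k-\frac{1}{6}) / [(k+1)] - rational; roots negated = parameters, x = -\frac{1}{4}, C = -\frac{6}{5}.


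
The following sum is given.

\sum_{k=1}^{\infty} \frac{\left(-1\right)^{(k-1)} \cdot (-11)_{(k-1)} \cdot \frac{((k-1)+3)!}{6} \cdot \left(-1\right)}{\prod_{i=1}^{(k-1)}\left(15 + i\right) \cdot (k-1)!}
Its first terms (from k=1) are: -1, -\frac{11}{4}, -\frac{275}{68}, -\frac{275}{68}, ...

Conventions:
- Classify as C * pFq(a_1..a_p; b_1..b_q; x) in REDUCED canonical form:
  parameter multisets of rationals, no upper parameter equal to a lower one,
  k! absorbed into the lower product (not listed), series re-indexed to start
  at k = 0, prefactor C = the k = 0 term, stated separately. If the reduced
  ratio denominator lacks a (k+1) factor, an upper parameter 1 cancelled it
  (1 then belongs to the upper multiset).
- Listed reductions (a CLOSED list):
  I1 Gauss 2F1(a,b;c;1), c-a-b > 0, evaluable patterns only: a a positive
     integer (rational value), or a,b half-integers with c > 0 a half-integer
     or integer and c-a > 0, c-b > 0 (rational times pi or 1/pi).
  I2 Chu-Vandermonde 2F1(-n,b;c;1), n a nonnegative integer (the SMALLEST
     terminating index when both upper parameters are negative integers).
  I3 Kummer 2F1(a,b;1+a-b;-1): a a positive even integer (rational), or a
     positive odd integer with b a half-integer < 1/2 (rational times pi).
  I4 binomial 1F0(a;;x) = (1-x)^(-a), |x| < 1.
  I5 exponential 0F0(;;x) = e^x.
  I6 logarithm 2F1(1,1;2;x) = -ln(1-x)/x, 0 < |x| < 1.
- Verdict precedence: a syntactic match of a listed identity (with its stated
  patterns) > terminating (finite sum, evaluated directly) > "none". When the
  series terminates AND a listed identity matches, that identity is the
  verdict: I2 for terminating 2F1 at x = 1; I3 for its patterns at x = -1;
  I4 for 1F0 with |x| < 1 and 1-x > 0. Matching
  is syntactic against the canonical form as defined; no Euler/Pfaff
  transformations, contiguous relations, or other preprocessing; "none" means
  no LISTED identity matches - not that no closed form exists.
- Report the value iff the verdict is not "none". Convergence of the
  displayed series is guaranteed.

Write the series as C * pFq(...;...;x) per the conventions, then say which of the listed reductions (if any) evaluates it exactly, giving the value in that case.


With C = -1: the canonical form is 2F1(-11, 4; 16; -1). Verdict: the Kummer evaluation I3 fires (x = -1; c = 16 equals 1+a-b for upper {-11, 4}: listed pattern). Its exact value is -\frac{35}{2}.

Structural cue: x = -1 and the factorial ratio (C = -1) (k+a-1)!/(a-1)! is a rising factorial (a)_k.
Step ratio: r(k) = -1 * (k-11) (k+4) / [(k+16) (k+1)] - rational in k, leading ratio -1; with t_0 = -1, classification follows.


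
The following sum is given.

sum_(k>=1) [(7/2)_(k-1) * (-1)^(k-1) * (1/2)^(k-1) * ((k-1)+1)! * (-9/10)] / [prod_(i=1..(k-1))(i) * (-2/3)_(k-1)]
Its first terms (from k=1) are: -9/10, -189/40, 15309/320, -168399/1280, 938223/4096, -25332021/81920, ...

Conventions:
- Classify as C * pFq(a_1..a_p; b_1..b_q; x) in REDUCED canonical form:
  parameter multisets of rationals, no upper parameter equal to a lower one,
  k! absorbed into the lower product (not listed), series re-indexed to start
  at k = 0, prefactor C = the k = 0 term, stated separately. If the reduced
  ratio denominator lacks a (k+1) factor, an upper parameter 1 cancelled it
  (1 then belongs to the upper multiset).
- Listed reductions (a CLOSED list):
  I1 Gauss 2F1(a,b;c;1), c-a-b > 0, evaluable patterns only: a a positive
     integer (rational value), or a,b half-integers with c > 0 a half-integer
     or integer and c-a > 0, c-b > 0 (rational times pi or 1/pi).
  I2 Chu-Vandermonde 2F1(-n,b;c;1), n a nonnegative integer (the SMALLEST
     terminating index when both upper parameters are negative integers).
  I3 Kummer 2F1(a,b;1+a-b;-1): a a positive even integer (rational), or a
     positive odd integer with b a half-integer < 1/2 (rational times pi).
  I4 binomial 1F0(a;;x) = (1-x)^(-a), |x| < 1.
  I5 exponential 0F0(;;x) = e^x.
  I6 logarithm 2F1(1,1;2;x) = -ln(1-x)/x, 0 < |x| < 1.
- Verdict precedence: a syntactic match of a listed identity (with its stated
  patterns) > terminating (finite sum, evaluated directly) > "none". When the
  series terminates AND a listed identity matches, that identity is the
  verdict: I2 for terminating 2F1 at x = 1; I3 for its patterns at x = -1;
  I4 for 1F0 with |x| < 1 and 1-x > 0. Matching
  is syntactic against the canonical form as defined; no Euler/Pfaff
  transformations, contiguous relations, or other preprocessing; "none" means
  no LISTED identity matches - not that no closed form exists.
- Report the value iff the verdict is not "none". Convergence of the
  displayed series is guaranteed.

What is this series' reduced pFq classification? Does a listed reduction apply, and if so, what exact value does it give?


With C = -9/10: the canonical form is 2F1(2, 7/2; -2/3; -1/2). Verdict: none here - no I1-I6 shape fits x = -1/2 with lower {-2/3}.

The tell: t_0 = -9/10 here, and the (-1)^k factor (C = -9/10) folds into the argument's sign.
Ratio: r(k) = (-1/2) * (k+2) (k+7/2) / [(k-2/3) (k+1)] - rational in k, leading ratio (-1/2); with t_0 = -9/10, classification follows.


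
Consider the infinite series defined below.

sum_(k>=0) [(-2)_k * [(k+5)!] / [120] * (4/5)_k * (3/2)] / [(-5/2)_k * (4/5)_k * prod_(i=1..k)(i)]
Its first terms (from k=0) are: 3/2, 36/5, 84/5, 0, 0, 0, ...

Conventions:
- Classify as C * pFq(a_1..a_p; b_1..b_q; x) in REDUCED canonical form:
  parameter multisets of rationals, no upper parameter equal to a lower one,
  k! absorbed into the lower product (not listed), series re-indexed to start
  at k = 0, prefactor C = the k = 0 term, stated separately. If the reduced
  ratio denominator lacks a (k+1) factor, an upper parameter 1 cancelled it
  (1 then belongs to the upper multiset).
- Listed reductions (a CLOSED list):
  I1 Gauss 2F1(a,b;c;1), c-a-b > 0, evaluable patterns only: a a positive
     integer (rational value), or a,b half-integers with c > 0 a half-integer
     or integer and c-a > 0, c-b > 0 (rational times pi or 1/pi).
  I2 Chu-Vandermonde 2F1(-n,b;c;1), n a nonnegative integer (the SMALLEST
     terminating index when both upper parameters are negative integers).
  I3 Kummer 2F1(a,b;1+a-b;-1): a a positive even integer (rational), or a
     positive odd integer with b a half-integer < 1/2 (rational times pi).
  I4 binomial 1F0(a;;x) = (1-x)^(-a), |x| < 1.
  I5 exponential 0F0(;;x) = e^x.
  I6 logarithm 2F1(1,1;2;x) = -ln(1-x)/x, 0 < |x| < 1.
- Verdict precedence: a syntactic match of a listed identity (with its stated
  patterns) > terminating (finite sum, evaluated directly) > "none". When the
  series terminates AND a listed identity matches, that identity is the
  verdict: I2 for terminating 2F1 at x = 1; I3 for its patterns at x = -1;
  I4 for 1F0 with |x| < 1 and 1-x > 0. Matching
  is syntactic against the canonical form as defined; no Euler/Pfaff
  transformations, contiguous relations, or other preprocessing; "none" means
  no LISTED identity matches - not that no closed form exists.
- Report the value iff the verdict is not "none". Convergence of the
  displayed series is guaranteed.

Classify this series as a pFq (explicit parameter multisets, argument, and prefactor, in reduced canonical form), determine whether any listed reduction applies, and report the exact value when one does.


Prefactor 3/2, argument 1: 2F1 with upper {-2, 6} over lower {-5/2}. Verdict: Chu-Vandermonde (I2) applies (terminating 2F1 at x = 1 with n = 2, b = 6, c = -5/2). Its exact value is 51/2.

First insight: from the first term 3/2: the factorial ratio (C = 3/2, x = 1) (k+a-1)!/(a-1)! is a rising factorial (a)_k.
Consecutive-term ratio: r(k) = 1 * (k-2) (k+6) / [(k-5/2) (k+1)] - rational in k. x = 1; t_0 = 3/2; negate the roots.


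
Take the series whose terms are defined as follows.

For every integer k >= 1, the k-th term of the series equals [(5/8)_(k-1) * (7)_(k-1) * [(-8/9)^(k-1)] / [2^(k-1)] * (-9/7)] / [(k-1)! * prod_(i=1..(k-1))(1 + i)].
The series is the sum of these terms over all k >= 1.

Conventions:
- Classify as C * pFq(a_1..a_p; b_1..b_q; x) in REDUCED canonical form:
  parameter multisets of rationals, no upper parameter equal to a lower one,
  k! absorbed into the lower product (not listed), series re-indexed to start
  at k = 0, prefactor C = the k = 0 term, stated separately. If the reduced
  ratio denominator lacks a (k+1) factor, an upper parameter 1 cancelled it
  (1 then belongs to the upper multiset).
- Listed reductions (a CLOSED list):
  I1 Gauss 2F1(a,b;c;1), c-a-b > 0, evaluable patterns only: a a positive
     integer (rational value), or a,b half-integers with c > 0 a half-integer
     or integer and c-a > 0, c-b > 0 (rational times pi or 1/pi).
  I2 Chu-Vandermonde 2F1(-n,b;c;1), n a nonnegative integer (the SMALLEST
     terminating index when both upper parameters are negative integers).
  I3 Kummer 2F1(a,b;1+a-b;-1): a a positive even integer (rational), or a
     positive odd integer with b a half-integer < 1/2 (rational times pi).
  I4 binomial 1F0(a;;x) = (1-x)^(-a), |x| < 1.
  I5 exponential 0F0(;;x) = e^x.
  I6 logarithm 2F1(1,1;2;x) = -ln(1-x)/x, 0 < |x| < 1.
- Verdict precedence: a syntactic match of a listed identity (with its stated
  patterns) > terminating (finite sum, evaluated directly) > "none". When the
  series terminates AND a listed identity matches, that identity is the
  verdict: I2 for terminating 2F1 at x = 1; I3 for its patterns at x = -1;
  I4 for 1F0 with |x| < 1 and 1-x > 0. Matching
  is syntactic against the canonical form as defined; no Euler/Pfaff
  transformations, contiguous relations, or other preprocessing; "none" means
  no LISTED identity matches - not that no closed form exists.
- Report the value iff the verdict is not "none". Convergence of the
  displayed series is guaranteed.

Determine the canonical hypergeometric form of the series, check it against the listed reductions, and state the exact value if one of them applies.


With C = -9/7: the canonical form is 2F1(5/8, 7; 2; -4/9). Verdict: no listed reduction: x = -4/9 and upper {5/8, 7} fail every I1-I6 pattern.

The tell: t_0 being -9/7, the lower running product (C = -9/7) is a rising factorial.
Term ratio: r(k) = (-4/9) * (k+5/8) (k+7) / [(k+2) (k+1)] - rational in k. x = (-4/9); t_0 = -9/7; negate the roots.


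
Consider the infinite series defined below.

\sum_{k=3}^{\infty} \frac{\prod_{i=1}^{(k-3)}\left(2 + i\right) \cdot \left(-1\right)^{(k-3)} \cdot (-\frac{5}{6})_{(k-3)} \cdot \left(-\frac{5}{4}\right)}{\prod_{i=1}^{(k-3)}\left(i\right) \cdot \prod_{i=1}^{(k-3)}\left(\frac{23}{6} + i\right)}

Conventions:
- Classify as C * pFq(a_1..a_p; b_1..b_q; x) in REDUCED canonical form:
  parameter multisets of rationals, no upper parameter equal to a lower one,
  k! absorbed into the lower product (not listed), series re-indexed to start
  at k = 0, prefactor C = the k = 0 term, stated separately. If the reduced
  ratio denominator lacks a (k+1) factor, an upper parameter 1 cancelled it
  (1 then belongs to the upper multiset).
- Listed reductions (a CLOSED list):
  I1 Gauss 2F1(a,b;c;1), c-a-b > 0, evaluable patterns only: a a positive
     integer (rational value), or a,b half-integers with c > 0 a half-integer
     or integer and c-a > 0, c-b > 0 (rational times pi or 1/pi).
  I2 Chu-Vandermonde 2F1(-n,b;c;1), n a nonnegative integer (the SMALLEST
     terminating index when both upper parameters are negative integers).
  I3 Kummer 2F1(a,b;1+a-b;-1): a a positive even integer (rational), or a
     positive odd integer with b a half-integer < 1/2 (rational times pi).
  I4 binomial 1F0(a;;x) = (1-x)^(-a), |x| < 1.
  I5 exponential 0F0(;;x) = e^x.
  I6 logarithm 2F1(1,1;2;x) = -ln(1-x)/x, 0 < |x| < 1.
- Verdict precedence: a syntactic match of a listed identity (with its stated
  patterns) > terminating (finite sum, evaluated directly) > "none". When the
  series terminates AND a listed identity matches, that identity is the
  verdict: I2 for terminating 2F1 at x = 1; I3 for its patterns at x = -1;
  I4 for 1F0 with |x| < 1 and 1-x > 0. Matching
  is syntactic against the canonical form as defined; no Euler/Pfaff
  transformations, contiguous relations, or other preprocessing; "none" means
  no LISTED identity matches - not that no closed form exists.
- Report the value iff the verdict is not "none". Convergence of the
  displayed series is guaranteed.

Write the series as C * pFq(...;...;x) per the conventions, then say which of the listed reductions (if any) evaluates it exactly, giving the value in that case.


Canonical form: C = -\frac{5}{4} times 2F1 with upper {-\frac{5}{6}, 3}, lower {\frac{29}{6}}, x = -1. Verdict: none. Every listed pattern misses the 2F1 form at -1, upper {-\frac{5}{6}, 3}.

The tell: t_0 = -\frac{5}{4} here, and the running product (prefactor -5/4) telescopes to a rising factorial.
Ratio: r(k) = -1 * (k-\frac{5}{6}) (k+3) / [(k+\frac{29}{6}) (k+1)] - poly over poly, x = -1 from leading terms; C = -\frac{5}{4} at k = 0.


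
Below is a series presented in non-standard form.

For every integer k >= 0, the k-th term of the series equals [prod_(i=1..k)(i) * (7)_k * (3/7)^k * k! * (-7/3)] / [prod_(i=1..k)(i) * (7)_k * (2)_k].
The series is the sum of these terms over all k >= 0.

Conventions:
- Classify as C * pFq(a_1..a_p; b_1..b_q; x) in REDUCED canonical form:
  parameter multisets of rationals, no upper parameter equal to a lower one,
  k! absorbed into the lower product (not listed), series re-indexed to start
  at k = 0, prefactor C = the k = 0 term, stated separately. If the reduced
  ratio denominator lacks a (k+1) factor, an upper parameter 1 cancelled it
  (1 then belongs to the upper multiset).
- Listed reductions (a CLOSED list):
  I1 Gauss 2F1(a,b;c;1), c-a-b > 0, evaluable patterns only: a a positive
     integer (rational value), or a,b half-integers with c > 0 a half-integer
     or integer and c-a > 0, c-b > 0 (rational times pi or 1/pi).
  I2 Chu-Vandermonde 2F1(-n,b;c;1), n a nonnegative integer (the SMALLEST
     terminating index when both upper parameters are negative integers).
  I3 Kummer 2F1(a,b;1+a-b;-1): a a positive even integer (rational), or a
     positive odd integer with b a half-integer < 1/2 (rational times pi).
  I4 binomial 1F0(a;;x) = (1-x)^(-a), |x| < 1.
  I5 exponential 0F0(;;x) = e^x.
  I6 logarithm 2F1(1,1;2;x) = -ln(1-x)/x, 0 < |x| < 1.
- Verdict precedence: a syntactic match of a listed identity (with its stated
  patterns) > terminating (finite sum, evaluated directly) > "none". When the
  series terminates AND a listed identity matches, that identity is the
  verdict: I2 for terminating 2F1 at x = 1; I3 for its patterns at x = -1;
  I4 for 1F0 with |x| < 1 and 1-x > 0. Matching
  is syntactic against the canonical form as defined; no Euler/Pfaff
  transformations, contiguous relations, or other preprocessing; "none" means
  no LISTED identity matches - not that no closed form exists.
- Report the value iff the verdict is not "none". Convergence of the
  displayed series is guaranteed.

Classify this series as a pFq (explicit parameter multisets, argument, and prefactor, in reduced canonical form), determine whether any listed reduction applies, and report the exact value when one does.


x = 3/7 here; the reduced form reads 2F1, upper {1, 1}, lower {2}, C = -7/3. Verdict: the I6 logarithm reduction fires (the logarithm: parameters (1,1;2), x = 3/7). Sum: (49/9) * ln(4/7).

The tell: t_0 = -7/3 here, and the product of the first k integers (C = -7/3, x = 3/7) is k!.
Consecutive-term ratio: r(k) = (3/7) * (k+1) (k+1) / [(k+2) (k+1)] - rational; roots negated = parameters, x = (3/7), C = -7/3.


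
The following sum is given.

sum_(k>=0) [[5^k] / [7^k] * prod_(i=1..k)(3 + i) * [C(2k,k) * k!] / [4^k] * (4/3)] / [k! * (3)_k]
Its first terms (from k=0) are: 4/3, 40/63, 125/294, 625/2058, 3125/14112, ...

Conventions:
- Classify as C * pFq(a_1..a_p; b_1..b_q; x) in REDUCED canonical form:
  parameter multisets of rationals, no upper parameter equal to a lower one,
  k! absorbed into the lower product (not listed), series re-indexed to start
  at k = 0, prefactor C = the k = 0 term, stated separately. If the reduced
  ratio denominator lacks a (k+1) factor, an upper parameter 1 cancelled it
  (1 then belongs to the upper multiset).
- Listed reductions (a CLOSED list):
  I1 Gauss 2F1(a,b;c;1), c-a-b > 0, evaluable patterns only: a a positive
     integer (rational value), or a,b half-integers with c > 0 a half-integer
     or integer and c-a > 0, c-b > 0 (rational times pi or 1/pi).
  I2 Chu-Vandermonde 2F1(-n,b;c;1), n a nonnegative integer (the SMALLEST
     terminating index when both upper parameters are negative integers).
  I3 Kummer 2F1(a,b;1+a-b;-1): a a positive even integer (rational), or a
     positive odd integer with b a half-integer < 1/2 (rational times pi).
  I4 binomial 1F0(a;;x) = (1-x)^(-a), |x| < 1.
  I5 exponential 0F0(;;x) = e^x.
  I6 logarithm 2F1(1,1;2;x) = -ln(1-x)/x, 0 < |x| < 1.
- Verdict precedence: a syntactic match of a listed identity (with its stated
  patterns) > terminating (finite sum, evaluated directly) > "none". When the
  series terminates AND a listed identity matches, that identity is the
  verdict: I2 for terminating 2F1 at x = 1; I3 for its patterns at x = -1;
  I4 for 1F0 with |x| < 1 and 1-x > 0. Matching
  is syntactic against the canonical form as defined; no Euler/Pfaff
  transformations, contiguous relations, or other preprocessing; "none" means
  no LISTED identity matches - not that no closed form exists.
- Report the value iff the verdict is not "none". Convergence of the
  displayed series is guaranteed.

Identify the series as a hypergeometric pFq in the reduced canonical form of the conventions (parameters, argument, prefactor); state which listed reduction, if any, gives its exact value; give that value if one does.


The tell: t_0 being 4/3, the running product (C = 4/3) telescopes to a rising factorial.
Consecutive-term ratio: r(k) = (5/7) * (k+1/2) (k+4) / [(k+3) (k+1)] - rational in k, leading ratio (5/7); with t_0 = 4/3, classification follows.

At argument 5/7: a 2F1 with upper {1/2, 4}, lower {3}, scaled by C = 4/3. Verdict: no listed reduction: x = 5/7 and upper {1/2, 4} fail every I1-I6 pattern.


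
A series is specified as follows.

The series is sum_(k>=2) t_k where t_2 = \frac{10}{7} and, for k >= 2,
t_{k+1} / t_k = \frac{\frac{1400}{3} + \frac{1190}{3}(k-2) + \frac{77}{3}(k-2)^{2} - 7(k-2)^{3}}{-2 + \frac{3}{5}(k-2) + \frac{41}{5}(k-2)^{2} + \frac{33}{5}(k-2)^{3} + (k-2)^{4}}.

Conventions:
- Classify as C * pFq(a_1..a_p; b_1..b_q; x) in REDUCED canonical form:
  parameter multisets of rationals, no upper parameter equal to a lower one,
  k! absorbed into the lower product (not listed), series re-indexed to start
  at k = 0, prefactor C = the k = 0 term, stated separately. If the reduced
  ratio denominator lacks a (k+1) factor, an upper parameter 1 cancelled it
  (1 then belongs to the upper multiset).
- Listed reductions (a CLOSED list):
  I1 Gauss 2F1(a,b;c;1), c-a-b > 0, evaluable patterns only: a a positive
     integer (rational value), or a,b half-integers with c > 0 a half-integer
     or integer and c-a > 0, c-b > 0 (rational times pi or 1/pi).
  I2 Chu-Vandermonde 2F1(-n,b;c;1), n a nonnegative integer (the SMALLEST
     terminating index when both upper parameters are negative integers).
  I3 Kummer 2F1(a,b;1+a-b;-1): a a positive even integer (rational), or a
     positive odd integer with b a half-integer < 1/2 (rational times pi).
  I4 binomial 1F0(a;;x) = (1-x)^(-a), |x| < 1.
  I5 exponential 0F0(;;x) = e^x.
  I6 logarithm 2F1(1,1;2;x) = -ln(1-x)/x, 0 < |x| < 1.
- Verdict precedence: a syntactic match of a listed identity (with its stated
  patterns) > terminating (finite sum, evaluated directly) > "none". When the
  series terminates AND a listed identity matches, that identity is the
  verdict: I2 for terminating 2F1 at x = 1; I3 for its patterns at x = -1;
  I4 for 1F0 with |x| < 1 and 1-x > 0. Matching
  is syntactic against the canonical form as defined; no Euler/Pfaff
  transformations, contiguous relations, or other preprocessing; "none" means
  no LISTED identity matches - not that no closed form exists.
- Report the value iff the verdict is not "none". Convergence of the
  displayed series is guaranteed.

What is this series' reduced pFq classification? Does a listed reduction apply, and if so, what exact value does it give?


With C = \frac{10}{7}: the canonical form is 2F2(-10, \frac{4}{3}; -\frac{2}{5}, 1; -7). Verdict: terminating (-10 upstairs). 11 nonzero terms in all; added directly. Exact value: -\frac{625809660261987415265}{42913792725552}.

Structural cue: x = -7 and the parameter 5 appears in both the upper and lower lists and cancels.
Consecutive-term ratio: r(k) = -7 * (k-10) (k+\frac{4}{3}) / [(k-\frac{2}{5}) (k+1) (k+1)] - rational; roots negated = parameters, x = -7, C = \frac{10}{7}.


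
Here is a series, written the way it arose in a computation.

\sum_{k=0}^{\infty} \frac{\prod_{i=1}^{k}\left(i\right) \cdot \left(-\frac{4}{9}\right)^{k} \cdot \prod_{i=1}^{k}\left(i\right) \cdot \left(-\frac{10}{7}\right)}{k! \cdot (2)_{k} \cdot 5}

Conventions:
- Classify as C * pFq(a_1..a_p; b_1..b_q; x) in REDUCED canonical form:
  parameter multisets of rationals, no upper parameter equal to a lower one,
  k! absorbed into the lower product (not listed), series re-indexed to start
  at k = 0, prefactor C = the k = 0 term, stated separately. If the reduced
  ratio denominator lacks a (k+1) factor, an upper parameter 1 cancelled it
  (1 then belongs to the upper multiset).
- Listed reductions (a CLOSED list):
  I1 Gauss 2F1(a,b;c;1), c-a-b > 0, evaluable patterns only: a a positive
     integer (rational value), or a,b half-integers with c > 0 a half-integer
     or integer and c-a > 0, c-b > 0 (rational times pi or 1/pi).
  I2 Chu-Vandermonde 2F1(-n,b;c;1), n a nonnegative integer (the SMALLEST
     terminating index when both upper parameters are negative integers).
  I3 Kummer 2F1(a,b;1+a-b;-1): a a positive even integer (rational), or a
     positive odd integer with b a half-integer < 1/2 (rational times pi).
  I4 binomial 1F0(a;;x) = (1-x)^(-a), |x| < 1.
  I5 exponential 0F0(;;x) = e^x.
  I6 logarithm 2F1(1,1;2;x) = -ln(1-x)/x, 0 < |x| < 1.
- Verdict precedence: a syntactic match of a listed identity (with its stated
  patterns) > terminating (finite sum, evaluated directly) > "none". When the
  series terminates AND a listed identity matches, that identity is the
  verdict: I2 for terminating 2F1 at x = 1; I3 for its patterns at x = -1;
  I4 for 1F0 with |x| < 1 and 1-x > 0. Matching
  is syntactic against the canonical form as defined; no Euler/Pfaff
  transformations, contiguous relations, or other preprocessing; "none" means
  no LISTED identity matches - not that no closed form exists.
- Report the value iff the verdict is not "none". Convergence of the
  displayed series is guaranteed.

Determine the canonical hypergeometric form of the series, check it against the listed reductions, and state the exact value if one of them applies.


Prefactor -\frac{2}{7}, argument -\frac{4}{9}: 2F1 with upper {1, 1} over lower {2}. Verdict (x = -\frac{4}{9}): logarithm (I6) applies (the logarithm: parameters (1,1;2), x = -\frac{4}{9}). Value: \left(-\frac{9}{14}\right) \cdot \ln\left(\frac{13}{9}\right).

Key observation: t_0 being -\frac{2}{7}, the running product (C = -2/7, x = -4/9) telescopes to a rising factorial.
Step ratio: r(k) = -\frac{4}{9} * (k+1) (k+1) / [(k+2) (k+1)] - poly over poly, x = -\frac{4}{9} from leading terms; C = -\frac{2}{7} at k = 0.


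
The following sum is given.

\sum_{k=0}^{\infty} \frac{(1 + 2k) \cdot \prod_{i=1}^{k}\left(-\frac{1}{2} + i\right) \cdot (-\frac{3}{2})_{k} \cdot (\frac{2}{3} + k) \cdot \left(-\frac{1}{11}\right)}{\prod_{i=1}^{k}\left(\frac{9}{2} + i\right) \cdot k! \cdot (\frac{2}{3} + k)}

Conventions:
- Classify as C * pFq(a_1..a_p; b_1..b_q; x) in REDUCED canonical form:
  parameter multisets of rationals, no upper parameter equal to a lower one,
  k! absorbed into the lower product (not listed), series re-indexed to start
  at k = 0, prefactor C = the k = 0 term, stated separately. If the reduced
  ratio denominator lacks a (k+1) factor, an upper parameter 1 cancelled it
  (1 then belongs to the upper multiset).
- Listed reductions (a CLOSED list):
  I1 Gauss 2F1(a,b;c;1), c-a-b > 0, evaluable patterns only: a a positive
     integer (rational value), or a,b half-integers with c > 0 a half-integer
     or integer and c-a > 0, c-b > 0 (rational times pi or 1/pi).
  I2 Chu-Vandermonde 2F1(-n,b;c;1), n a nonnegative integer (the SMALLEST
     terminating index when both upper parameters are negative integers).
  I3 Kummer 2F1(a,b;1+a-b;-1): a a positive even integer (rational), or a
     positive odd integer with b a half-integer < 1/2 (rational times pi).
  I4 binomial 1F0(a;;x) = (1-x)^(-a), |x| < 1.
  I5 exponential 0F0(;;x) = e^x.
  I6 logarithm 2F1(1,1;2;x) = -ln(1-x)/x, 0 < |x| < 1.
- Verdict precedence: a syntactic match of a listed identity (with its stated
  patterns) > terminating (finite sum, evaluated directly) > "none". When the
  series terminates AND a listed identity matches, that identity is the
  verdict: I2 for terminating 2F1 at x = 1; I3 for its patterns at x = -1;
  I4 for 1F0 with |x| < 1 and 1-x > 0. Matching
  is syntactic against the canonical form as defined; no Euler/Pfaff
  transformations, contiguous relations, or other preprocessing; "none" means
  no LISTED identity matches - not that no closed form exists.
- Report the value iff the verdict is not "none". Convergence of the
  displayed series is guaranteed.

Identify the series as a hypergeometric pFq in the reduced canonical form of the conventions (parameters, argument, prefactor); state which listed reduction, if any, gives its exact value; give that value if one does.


Classification (C = -\frac{1}{11}): 2F1 with upper {-\frac{3}{2}, \frac{3}{2}}, lower {\frac{11}{2}}, argument x = 1. Verdict: the half-integer Gauss pattern (I1) fires (x = 1; upper {-\frac{3}{2}, \frac{3}{2}} half-integers, c = \frac{11}{2} in the evaluable pattern). Its exact value is \left(-\frac{6615}{360448}\right) \cdot \pi.

The tell: t_0 being -\frac{1}{11}, the lower running product (C = -1/11, x = 1) is a rising factorial.
Adjacent-term ratio: r(k) = 1 * (k-\frac{3}{2}) (k+\frac{3}{2}) / [(k+\frac{11}{2}) (k+1)] - rational in k. x = 1; t_0 = -\frac{1}{11}; negate the roots.
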